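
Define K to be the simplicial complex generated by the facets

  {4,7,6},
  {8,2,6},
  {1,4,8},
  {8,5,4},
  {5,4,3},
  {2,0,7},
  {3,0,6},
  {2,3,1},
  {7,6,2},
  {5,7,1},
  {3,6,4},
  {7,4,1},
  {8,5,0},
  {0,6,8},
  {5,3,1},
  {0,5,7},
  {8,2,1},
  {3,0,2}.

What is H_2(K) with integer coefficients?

H_2 = 0.

K has 9 vertices, 27 edges, 18 triangles.
rank ∂_2 = 18, rank ∂_3 = 0 ⇒ b_2 = 18 − 18 − 0 = 0. So H_2 ≅ 0.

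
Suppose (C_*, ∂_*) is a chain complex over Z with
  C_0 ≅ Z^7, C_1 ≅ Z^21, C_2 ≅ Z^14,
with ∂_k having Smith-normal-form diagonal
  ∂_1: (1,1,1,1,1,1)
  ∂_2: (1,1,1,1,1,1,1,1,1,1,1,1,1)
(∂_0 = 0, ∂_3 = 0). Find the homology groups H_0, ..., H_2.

H_0: b_0 = 7 − 0 − 6 = 1; torsion from ∂_1 factors > 1: none. So H_0 ≅ Z.
H_1: b_1 = 21 − 6 − 13 = 2; torsion from ∂_2 factors > 1: none. So H_1 ≅ Z^2.
H_2: b_2 = 14 − 13 − 0 = 1; torsion from ∂_3 factors > 1: none. So H_2 ≅ Z.

H_0 ≅ Z,  H_1 ≅ Z^2,  H_2 ≅ Z.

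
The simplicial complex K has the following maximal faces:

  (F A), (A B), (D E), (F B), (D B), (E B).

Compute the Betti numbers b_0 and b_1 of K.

We work with the vertex ordering A < B < D < E < F. The simplices of K, each written with vertices in increasing order, are:

  0-simplices (5): A, B, D, E, F
  1-simplices (6): AB, AF, BD, BE, BF, DE

Hence C_0 ≅ Z^5, C_1 ≅ Z^6.

Boundary ∂_1: C_1 → C_0 sends each edge [p,q] (with p < q) to q − p. For instance
  ∂AF = F − A.
The 5×6 boundary matrix has rank 4 and Smith normal form diag(1,1,1,1).

Reading off H_k = ker ∂_k / im ∂_{k+1}:

  H_0: rank C_0 − rank ∂_1 = 5 − 4 = 1, and the invariant factors of ∂_1 are all 1, so H_0 ≅ Z.
  H_1: rank ker ∂_1 − rank ∂_2 = (6 − 4) − 0 = 2, and there is no ∂_2, so H_1 ≅ Z^2.

As a check, the Euler characteristic is 5 − 6 = -1, which agrees with 1 − 2 = -1.

Hence the Betti numbers are b_0 = 1, b_1 = 2.

b_0 = 1, b_1 = 2.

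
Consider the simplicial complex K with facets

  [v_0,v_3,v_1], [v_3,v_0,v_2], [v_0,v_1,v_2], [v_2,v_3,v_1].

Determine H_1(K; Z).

H_1 = 0.

Fix the vertex order v_0 < v_1 < v_2 < v_3 and write every simplex with vertices in increasing order. Then dim K = 2 and the simplices of K are:

  0-simplices (4): [v_0], [v_1], [v_2], [v_3]
  1-simplices (6): [v_0,v_1], [v_0,v_2], [v_0,v_3], [v_1,v_2], [v_1,v_3], [v_2,v_3]
  2-simplices (4): [v_0,v_1,v_2], [v_0,v_1,v_3], [v_0,v_2,v_3], [v_1,v_2,v_3]

Hence C_0 ≅ Z^4, C_1 ≅ Z^6, C_2 ≅ Z^4.

Boundary ∂_1: C_1 → C_0 maps an edge to its endpoints' difference, ∂[p,q] = q − p. For instance
  ∂[v_1,v_2] = [v_2] − [v_1].
As a 4×6 matrix over Z this has rank 3, with invariant factors (1,1,1).

Boundary ∂_2: C_2 → C_1 acts by ∂[p,q,r] = [q,r] − [p,r] + [p,q]. For instance
  ∂[v_0,v_2,v_3] = [v_2,v_3] − [v_0,v_3] + [v_0,v_2],
  ∂[v_0,v_1,v_3] = [v_1,v_3] − [v_0,v_3] + [v_0,v_1].
The 6×4 boundary matrix has rank 3 and Smith normal form diag(1,1,1).

From H_k ≅ ker(∂_k) / im(∂_{k+1}) we obtain:

  H_1: rank ker ∂_1 − rank ∂_2 = (6 − 3) − 3 = 0, and the invariant factors of ∂_2 are all 1, so H_1 = 0.

(K is a triangulation of the 2-sphere S^2.)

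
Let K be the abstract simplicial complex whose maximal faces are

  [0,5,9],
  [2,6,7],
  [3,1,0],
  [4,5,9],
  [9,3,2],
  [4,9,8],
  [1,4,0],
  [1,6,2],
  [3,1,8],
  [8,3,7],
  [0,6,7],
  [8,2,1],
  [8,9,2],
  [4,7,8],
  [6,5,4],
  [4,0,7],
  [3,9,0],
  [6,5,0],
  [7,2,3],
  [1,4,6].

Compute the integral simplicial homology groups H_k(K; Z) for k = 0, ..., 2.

K has 10 vertices, 30 edges, 20 triangles.
rank ∂_0 = 0, rank ∂_1 = 9 ⇒ b_0 = 10 − 0 − 9 = 1; all invariant factors of ∂_1 are 1 so no torsion. So H_0 = Z.
rank ∂_1 = 9, rank ∂_2 = 20 ⇒ b_1 = 30 − 9 − 20 = 1; ∂_2 has invariant factor(s) [2] giving torsion. So H_1 = Z ⊕ Z/2Z.
rank ∂_2 = 20, rank ∂_3 = 0 ⇒ b_2 = 20 − 20 − 0 = 0. So H_2 = 0.

H_0 ≅ Z,  H_1 ≅ Z ⊕ Z/2Z,  H_2 = 0.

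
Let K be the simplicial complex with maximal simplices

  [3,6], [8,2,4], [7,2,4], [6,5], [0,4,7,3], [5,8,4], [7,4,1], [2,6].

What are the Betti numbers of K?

b_0 = 1, b_1 = 2, b_2 = 0, b_3 = 0.

We work with the vertex ordering 0 < 1 < 2 < 3 < 4 < 5 < 6 < 7 < 8. The simplices of K, each written with vertices in increasing order, are:

  0-simplices (9): [0], [1], [2], [3], [4], [5], [6], [7], [8]
  1-simplices (17): [0,3], [0,4], [0,7], [1,4], [1,7], [2,4], [2,6], [2,7], [2,8], [3,4], [3,6], [3,7], [4,5], [4,7], [4,8], [5,6], [5,8]
  2-simplices (8): [0,3,4], [0,3,7], [0,4,7], [1,4,7], [2,4,7], [2,4,8], [3,4,7], [4,5,8]
  3-simplices (1): [0,3,4,7]

giving chain groups C_0 ≅ Z^9, C_1 ≅ Z^17, C_2 ≅ Z^8, C_3 ≅ Z^1.

Boundary ∂_1: C_1 → C_0 sends each edge [p,q] (with p < q) to q − p.
This gives a 9×17 integer matrix of rank 8; reducing to Smith normal form yields diagonal entries (1,1,1,1,1,1,1,1).

The boundary map ∂_2: C_2 → C_1 sends each 2-simplex [p,q,r] to [q,r] − [p,r] + [p,q]. For instance
  ∂[0,3,4] = [3,4] − [0,4] + [0,3],
  ∂[3,4,7] = [4,7] − [3,7] + [3,4].
The resulting 17×8 matrix has rank 7, and its Smith normal form has invariant factors (1,1,1,1,1,1,1).

Boundary ∂_3: C_3 → C_2 sends each 3-simplex σ to the alternating sum Σ_i (−1)^i (σ with its i-th vertex removed). For instance
  ∂[0,3,4,7] = [3,4,7] − [0,4,7] + [0,3,7] − [0,3,4].
As a 8×1 matrix over Z this has rank 1, with invariant factors (1).

Reading off H_k = ker ∂_k / im ∂_{k+1}:

  H_0: rank C_0 − rank ∂_1 = 9 − 8 = 1, and the invariant factors of ∂_1 are all 1, so H_0 ≅ Z.
  H_1: rank ker ∂_1 − rank ∂_2 = (17 − 8) − 7 = 2, and the invariant factors of ∂_2 are all 1, so H_1 ≅ Z^2.
  H_2: rank ker ∂_2 − rank ∂_3 = (8 − 7) − 1 = 0, and the invariant factors of ∂_3 are all 1, so H_2 ≅ 0.
  H_3: rank ker ∂_3 − rank ∂_4 = (1 − 1) − 0 = 0, and there is no ∂_4, so H_3 ≅ 0.

As a check, the Euler characteristic is 9 − 17 + 8 − 1 = -1, which agrees with 1 − 2 + 0 − 0 = -1.

Hence the Betti numbers are b_0 = 1, b_1 = 2, b_2 = 0, b_3 = 0.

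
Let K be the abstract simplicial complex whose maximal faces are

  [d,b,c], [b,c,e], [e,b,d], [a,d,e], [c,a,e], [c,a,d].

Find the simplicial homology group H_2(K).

H_2 ≅ Z.

Fix the vertex order a < b < c < d < e and write every simplex with vertices in increasing order. Then dim K = 2 and the simplices of K are:

  0-simplices (5): a, b, c, d, e
  1-simplices (9): ac, ad, ae, bc, bd, be, cd, ce, de
  2-simplices (6): acd, ace, ade, bcd, bce, bde

Hence C_0 ≅ Z^5, C_1 ≅ Z^9, C_2 ≅ Z^6.

∂_1: C_1 → C_0 is given by ∂[p,q] = [q] − [p]. For instance
  ∂ce = e − c.
The resulting 5×9 matrix has rank 4, and its Smith normal form has invariant factors (1,1,1,1).

The boundary map ∂_2: C_2 → C_1 maps a triangle to the signed sum of its edges. For instance
  ∂acd = cd − ad + ac,
  ∂ade = de − ae + ad.
As a 9×6 matrix over Z this has rank 5, with invariant factors (1,1,1,1,1).

Reading off H_k = ker ∂_k / im ∂_{k+1}:

  H_2: rank ker ∂_2 − rank ∂_3 = (6 − 5) − 0 = 1, and there is no ∂_3, so H_2 ≅ Z.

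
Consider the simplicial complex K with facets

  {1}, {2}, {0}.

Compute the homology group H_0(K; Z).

H_0 ≅ Z^3.

Fix the vertex order 0 < 1 < 2 and write every simplex with vertices in increasing order. Then dim K = 0 and the simplices of K are:

  0-simplices (3): [0], [1], [2]

so the chain groups are C_0 ≅ Z^3.

Computing H_k = (kernel of ∂_k) / (image of ∂_{k+1}):

  H_0: rank C_0 − rank ∂_1 = 3 − 0 = 3, and there is no ∂_1, so H_0 = Z^3.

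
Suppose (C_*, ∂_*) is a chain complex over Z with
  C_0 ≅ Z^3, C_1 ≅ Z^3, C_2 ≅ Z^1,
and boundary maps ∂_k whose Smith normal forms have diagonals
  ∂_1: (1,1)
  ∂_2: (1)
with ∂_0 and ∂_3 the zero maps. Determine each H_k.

H_0: b_0 = 3 − 0 − 2 = 1; torsion from ∂_1 factors > 1: none. So H_0 ≅ Z.
H_1: b_1 = 3 − 2 − 1 = 0; torsion from ∂_2 factors > 1: none. So H_1 ≅ 0.
H_2: b_2 = 1 − 1 − 0 = 0; torsion from ∂_3 factors > 1: none. So H_2 ≅ 0.

H_0 ≅ Z,  H_1 = 0,  H_2 = 0.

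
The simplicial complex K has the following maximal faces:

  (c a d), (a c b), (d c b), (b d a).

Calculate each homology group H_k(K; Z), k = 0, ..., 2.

Order the vertices as a < b < c < d. Listing each simplex with vertices in this order, K has dimension 2 with simplices:

  0-simplices (4): a, b, c, d
  1-simplices (6): ab, ac, ad, bc, bd, cd
  2-simplices (4): abc, abd, acd, bcd

Hence C_0 ≅ Z^4, C_1 ≅ Z^6, C_2 ≅ Z^4.

∂_1: C_1 → C_0 sends each edge [p,q] (with p < q) to q − p. For instance
  ∂cd = d − c.
As a 4×6 matrix over Z this has rank 3, with invariant factors (1,1,1).

Boundary ∂_2: C_2 → C_1 sends each 2-simplex [p,q,r] to [q,r] − [p,r] + [p,q]. For instance
  ∂abc = bc − ac + ab,
  ∂bcd = cd − bd + bc.
This gives a 6×4 integer matrix of rank 3; reducing to Smith normal form yields diagonal entries (1,1,1).

Reading off H_k = ker ∂_k / im ∂_{k+1}:

  H_0: rank C_0 − rank ∂_1 = 4 − 3 = 1, and the invariant factors of ∂_1 are all 1, so H_0 = Z.
  H_1: rank ker ∂_1 − rank ∂_2 = (6 − 3) − 3 = 0, and the invariant factors of ∂_2 are all 1, so H_1 = 0.
  H_2: rank ker ∂_2 − rank ∂_3 = (4 − 3) − 0 = 1, and there is no ∂_3, so H_2 = Z.

H_0 ≅ Z,  H_1 = 0,  H_2 ≅ Z.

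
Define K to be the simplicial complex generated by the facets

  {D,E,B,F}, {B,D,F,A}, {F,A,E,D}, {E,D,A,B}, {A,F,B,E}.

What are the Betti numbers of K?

Order the vertices as A < B < D < E < F. Listing each simplex with vertices in this order, K has dimension 3 with simplices:

  0-simplices (5): A, B, D, E, F
  1-simplices (10): AB, AD, AE, AF, BD, BE, BF, DE, DF, EF
  2-simplices (10): ABD, ABE, ABF, ADE, ADF, AEF, BDE, BDF, BEF, DEF
  3-simplices (5): ABDE, ABDF, ABEF, ADEF, BDEF

Hence C_0 ≅ Z^5, C_1 ≅ Z^10, C_2 ≅ Z^10, C_3 ≅ Z^5.

Boundary ∂_1: C_1 → C_0 is given by ∂[p,q] = [q] − [p]. For instance
  ∂BD = D − B.
As a 5×10 matrix over Z this has rank 4, with invariant factors (1,1,1,1).

Boundary ∂_2: C_2 → C_1 sends each 2-simplex [p,q,r] to [q,r] − [p,r] + [p,q]. For instance
  ∂DEF = EF − DF + DE,
  ∂AEF = EF − AF + AE.
As a 10×10 matrix over Z this has rank 6, with invariant factors (1,1,1,1,1,1).

∂_3: C_3 → C_2 sends each 3-simplex σ to the alternating sum Σ_i (−1)^i (σ with its i-th vertex removed). For instance
  ∂ABEF = BEF − AEF + ABF − ABE,
  ∂ABDF = BDF − ADF + ABF − ABD.
The resulting 10×5 matrix has rank 4, and its Smith normal form has invariant factors (1,1,1,1).

Reading off H_k = ker ∂_k / im ∂_{k+1}:

  H_0: rank C_0 − rank ∂_1 = 5 − 4 = 1, and the invariant factors of ∂_1 are all 1, so H_0 ≅ Z.
  H_1: rank ker ∂_1 − rank ∂_2 = (10 − 4) − 6 = 0, and the invariant factors of ∂_2 are all 1, so H_1 ≅ 0.
  H_2: rank ker ∂_2 − rank ∂_3 = (10 − 6) − 4 = 0, and the invariant factors of ∂_3 are all 1, so H_2 ≅ 0.
  H_3: rank ker ∂_3 − rank ∂_4 = (5 − 4) − 0 = 1, and there is no ∂_4, so H_3 ≅ Z.

As a check, the Euler characteristic is 5 − 10 + 10 − 5 = 0, which agrees with 1 − 0 + 0 − 1 = 0.
(K is a triangulation of the 3-sphere S^3.)

Hence the Betti numbers are b_0 = 1, b_1 = 0, b_2 = 0, b_3 = 1.

b_0 = 1, b_1 = 0, b_2 = 0, b_3 = 1.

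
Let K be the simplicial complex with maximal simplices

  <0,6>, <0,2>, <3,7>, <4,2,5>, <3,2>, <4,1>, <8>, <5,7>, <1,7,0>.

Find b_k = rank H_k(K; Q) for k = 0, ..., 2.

Fix the vertex order 0 < 1 < 2 < 3 < 4 < 5 < 6 < 7 < 8 and write every simplex with vertices in increasing order. Then dim K = 2 and the simplices of K are:

  0-simplices (9): [0], [1], [2], [3], [4], [5], [6], [7], [8]
  1-simplices (12): [0,1], [0,2], [0,6], [0,7], [1,4], [1,7], [2,3], [2,4], [2,5], [3,7], [4,5], [5,7]
  2-simplices (2): [0,1,7], [2,4,5]

so the chain groups are C_0 ≅ Z^9, C_1 ≅ Z^12, C_2 ≅ Z^2.

The boundary map ∂_1: C_1 → C_0 sends each edge [p,q] (with p < q) to q − p. For instance
  ∂[5,7] = [7] − [5].
This gives a 9×12 integer matrix of rank 7; reducing to Smith normal form yields diagonal entries (1,1,1,1,1,1,1).

The boundary map ∂_2: C_2 → C_1 sends each 2-simplex [p,q,r] to [q,r] − [p,r] + [p,q]. For instance
  ∂[2,4,5] = [4,5] − [2,5] + [2,4],
  ∂[0,1,7] = [1,7] − [0,7] + [0,1].
The 12×2 boundary matrix has rank 2 and Smith normal form diag(1,1).

Reading off H_k = ker ∂_k / im ∂_{k+1}:

  H_0: rank C_0 − rank ∂_1 = 9 − 7 = 2, and the invariant factors of ∂_1 are all 1, so H_0 = Z^2.
  H_1: rank ker ∂_1 − rank ∂_2 = (12 − 7) − 2 = 3, and the invariant factors of ∂_2 are all 1, so H_1 = Z^3.
  H_2: rank ker ∂_2 − rank ∂_3 = (2 − 2) − 0 = 0, and there is no ∂_3, so H_2 = 0.

Hence the Betti numbers are b_0 = 2, b_1 = 3, b_2 = 0.

b_0 = 2, b_1 = 3, b_2 = 0.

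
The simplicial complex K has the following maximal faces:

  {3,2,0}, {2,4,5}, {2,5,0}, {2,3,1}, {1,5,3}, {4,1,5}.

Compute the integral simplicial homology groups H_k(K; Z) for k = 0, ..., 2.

H_0 ≅ Z,  H_1 ≅ Z,  H_2 = 0.

Take the total order 0 < 1 < 2 < 3 < 4 < 5 on the vertex set. Then K (dimension 2) consists of the simplices:

  0-simplices (6): [0], [1], [2], [3], [4], [5]
  1-simplices (12): [0,2], [0,3], [0,5], [1,2], [1,3], [1,4], [1,5], [2,3], [2,4], [2,5], [3,5], [4,5]
  2-simplices (6): [0,2,3], [0,2,5], [1,2,3], [1,3,5], [1,4,5], [2,4,5]

giving chain groups C_0 ≅ Z^6, C_1 ≅ Z^12, C_2 ≅ Z^6.

The boundary map ∂_1: C_1 → C_0 maps an edge to its endpoints' difference, ∂[p,q] = q − p. For instance
  ∂[4,5] = [5] − [4].
The resulting 6×12 matrix has rank 5, and its Smith normal form has invariant factors (1,1,1,1,1).

∂_2: C_2 → C_1 acts by ∂[p,q,r] = [q,r] − [p,r] + [p,q]. For instance
  ∂[1,2,3] = [2,3] − [1,3] + [1,2],
  ∂[0,2,3] = [2,3] − [0,3] + [0,2].
This gives a 12×6 integer matrix of rank 6; reducing to Smith normal form yields diagonal entries (1,1,1,1,1,1).

Now H_k = ker ∂_k / im ∂_{k+1}, so:

  H_0: rank C_0 − rank ∂_1 = 6 − 5 = 1, and the invariant factors of ∂_1 are all 1, so H_0 ≅ Z.
  H_1: rank ker ∂_1 − rank ∂_2 = (12 − 5) − 6 = 1, and the invariant factors of ∂_2 are all 1, so H_1 ≅ Z.
  H_2: rank ker ∂_2 − rank ∂_3 = (6 − 6) − 0 = 0, and there is no ∂_3, so H_2 ≅ 0.

As a check, the Euler characteristic is 6 − 12 + 6 = 0, which agrees with 1 − 1 + 0 = 0.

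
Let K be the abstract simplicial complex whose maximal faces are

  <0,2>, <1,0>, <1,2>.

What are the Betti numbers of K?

We work with the vertex ordering 0 < 1 < 2. The simplices of K, each written with vertices in increasing order, are:

  0-simplices (3): [0], [1], [2]
  1-simplices (3): [0,1], [0,2], [1,2]

giving chain groups C_0 ≅ Z^3, C_1 ≅ Z^3.

Boundary ∂_1: C_1 → C_0 maps an edge to its endpoints' difference, ∂[p,q] = q − p. For instance
  ∂[0,2] = [2] − [0].
As a 3×3 matrix over Z this has rank 2, with invariant factors (1,1).

From H_k ≅ ker(∂_k) / im(∂_{k+1}) we obtain:

  H_0: rank C_0 − rank ∂_1 = 3 − 2 = 1, and the invariant factors of ∂_1 are all 1, so H_0 ≅ Z.
  H_1: rank ker ∂_1 − rank ∂_2 = (3 − 2) − 0 = 1, and there is no ∂_2, so H_1 ≅ Z.

(K is a triangulation of the circle S^1.)

Hence the Betti numbers are b_0 = 1, b_1 = 1.

b_0 = 1, b_1 = 1.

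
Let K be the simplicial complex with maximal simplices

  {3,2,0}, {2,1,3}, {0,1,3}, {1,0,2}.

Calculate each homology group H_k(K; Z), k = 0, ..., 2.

H_0 = Z,  H_1 = 0,  H_2 = Z.

Order the vertices as 0 < 1 < 2 < 3. Listing each simplex with vertices in this order, K has dimension 2 with simplices:

  0-simplices (4): [0], [1], [2], [3]
  1-simplices (6): [0,1], [0,2], [0,3], [1,2], [1,3], [2,3]
  2-simplices (4): [0,1,2], [0,1,3], [0,2,3], [1,2,3]

so the chain groups are C_0 ≅ Z^4, C_1 ≅ Z^6, C_2 ≅ Z^4.

The boundary map ∂_1: C_1 → C_0 is given by ∂[p,q] = [q] − [p]. For instance
  ∂[0,1] = [1] − [0].
As a 4×6 matrix over Z this has rank 3, with invariant factors (1,1,1).

Boundary ∂_2: C_2 → C_1 sends each 2-simplex [p,q,r] to [q,r] − [p,r] + [p,q]. For instance
  ∂[0,1,2] = [1,2] − [0,2] + [0,1],
  ∂[0,1,3] = [1,3] − [0,3] + [0,1].
The 6×4 boundary matrix has rank 3 and Smith normal form diag(1,1,1).

Now H_k = ker ∂_k / im ∂_{k+1}, so:

  H_0: rank C_0 − rank ∂_1 = 4 − 3 = 1, and the invariant factors of ∂_1 are all 1, so H_0 = Z.
  H_1: rank ker ∂_1 − rank ∂_2 = (6 − 3) − 3 = 0, and the invariant factors of ∂_2 are all 1, so H_1 = 0.
  H_2: rank ker ∂_2 − rank ∂_3 = (4 − 3) − 0 = 1, and there is no ∂_3, so H_2 = Z.

(K is a triangulation of the 2-sphere S^2.)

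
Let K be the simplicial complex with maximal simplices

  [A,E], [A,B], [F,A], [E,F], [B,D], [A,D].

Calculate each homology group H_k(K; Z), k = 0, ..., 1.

Take the total order A < B < D < E < F on the vertex set. Then K (dimension 1) consists of the simplices:

  0-simplices (5): A, B, D, E, F
  1-simplices (6): AB, AD, AE, AF, BD, EF

Hence C_0 ≅ Z^5, C_1 ≅ Z^6.

The boundary map ∂_1: C_1 → C_0 is given by ∂[p,q] = [q] − [p].
This gives a 5×6 integer matrix of rank 4; reducing to Smith normal form yields diagonal entries (1,1,1,1).

Now H_k = ker ∂_k / im ∂_{k+1}, so:

  H_0: rank C_0 − rank ∂_1 = 5 − 4 = 1, and the invariant factors of ∂_1 are all 1, so H_0 ≅ Z.
  H_1: rank ker ∂_1 − rank ∂_2 = (6 − 4) − 0 = 2, and there is no ∂_2, so H_1 ≅ Z^2.

H_0 = Z,  H_1 = Z^2.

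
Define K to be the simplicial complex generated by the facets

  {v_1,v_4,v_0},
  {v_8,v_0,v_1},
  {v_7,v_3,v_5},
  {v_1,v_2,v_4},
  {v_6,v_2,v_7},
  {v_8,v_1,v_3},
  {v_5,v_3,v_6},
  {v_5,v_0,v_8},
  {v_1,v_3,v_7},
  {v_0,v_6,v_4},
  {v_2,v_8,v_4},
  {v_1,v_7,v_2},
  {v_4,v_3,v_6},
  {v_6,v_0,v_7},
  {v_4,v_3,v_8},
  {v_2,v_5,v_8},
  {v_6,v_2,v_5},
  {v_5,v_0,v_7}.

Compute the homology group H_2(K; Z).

We work with the vertex ordering v_0 < v_1 < v_2 < v_3 < v_4 < v_5 < v_6 < v_7 < v_8. The simplices of K, each written with vertices in increasing order, are:

  0-simplices (9): [v_0], [v_1], [v_2], [v_3], [v_4], [v_5], [v_6], [v_7], [v_8]
  1-simplices (27): (27 of them)
  2-simplices (18): (18 of them)

Hence C_0 ≅ Z^9, C_1 ≅ Z^27, C_2 ≅ Z^18.

Boundary ∂_1: C_1 → C_0 is given by ∂[p,q] = [q] − [p].
This gives a 9×27 integer matrix of rank 8; reducing to Smith normal form yields diagonal entries (1,1,1,1,1,1,1,1).

The boundary map ∂_2: C_2 → C_1 sends each 2-simplex [p,q,r] to [q,r] − [p,r] + [p,q]. For instance
  ∂[v_0,v_4,v_6] = [v_4,v_6] − [v_0,v_6] + [v_0,v_4],
  ∂[v_0,v_6,v_7] = [v_6,v_7] − [v_0,v_7] + [v_0,v_6].
The 27×18 boundary matrix has rank 18 and Smith normal form diag(1,1,1,1,1,1,1,1,1,1,1,1,1,1,1,1,1,2).

Now H_k = ker ∂_k / im ∂_{k+1}, so:

  H_2: rank ker ∂_2 − rank ∂_3 = (18 − 18) − 0 = 0, and there is no ∂_3, so H_2 = 0.

H_2 = 0.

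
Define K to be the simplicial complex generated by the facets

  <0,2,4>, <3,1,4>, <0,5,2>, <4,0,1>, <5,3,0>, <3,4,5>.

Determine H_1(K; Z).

H_1 = Z.

We work with the vertex ordering 0 < 1 < 2 < 3 < 4 < 5. The simplices of K, each written with vertices in increasing order, are:

  0-simplices (6): [0], [1], [2], [3], [4], [5]
  1-simplices (12): [0,1], [0,2], [0,3], [0,4], [0,5], [1,3], [1,4], [2,4], [2,5], [3,4], [3,5], [4,5]
  2-simplices (6): [0,1,4], [0,2,4], [0,2,5], [0,3,5], [1,3,4], [3,4,5]

giving chain groups C_0 ≅ Z^6, C_1 ≅ Z^12, C_2 ≅ Z^6.

The boundary map ∂_1: C_1 → C_0 is given by ∂[p,q] = [q] − [p]. For instance
  ∂[4,5] = [5] − [4].
This gives a 6×12 integer matrix of rank 5; reducing to Smith normal form yields diagonal entries (1,1,1,1,1).

The boundary map ∂_2: C_2 → C_1 maps a triangle to the signed sum of its edges. For instance
  ∂[0,2,5] = [2,5] − [0,5] + [0,2],
  ∂[1,3,4] = [3,4] − [1,4] + [1,3].
The 12×6 boundary matrix has rank 6 and Smith normal form diag(1,1,1,1,1,1).

Computing H_k = (kernel of ∂_k) / (image of ∂_{k+1}):

  H_1: rank ker ∂_1 − rank ∂_2 = (12 − 5) − 6 = 1, and the invariant factors of ∂_2 are all 1, so H_1 = Z.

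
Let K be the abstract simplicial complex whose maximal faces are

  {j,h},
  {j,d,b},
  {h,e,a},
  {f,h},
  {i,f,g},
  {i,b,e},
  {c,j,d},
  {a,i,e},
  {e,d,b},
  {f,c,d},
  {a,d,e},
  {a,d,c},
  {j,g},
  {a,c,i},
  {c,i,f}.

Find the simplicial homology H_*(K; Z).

H_0 ≅ Z,  H_1 ≅ Z^3,  H_2 = 0.

Fix the vertex order a < b < c < d < e < f < g < h < i < j and write every simplex with vertices in increasing order. Then dim K = 2 and the simplices of K are:

  0-simplices (10): a, b, c, d, e, f, g, h, i, j
  1-simplices (24): ac, ad, ae, ah, ai, bd, be, bi, bj, cd, cf, ci, cj, de, df, dj, eh, ei, fg, fh, fi, gi, gj, hj
  2-simplices (12): acd, aci, ade, aeh, aei, bde, bdj, bei, cdf, cdj, cfi, fgi

giving chain groups C_0 ≅ Z^10, C_1 ≅ Z^24, C_2 ≅ Z^12.

Boundary ∂_1: C_1 → C_0 is given by ∂[p,q] = [q] − [p].
The 10×24 boundary matrix has rank 9 and Smith normal form diag(1,1,1,1,1,1,1,1,1).

Boundary ∂_2: C_2 → C_1 maps a triangle to the signed sum of its edges. For instance
  ∂cdj = dj − cj + cd,
  ∂bdj = dj − bj + bd.
The resulting 24×12 matrix has rank 12, and its Smith normal form has invariant factors (1,1,1,1,1,1,1,1,1,1,1,1).

From H_k ≅ ker(∂_k) / im(∂_{k+1}) we obtain:

  H_0: rank C_0 − rank ∂_1 = 10 − 9 = 1, and the invariant factors of ∂_1 are all 1, so H_0 = Z.
  H_1: rank ker ∂_1 − rank ∂_2 = (24 − 9) − 12 = 3, and the invariant factors of ∂_2 are all 1, so H_1 = Z^3.
  H_2: rank ker ∂_2 − rank ∂_3 = (12 − 12) − 0 = 0, and there is no ∂_3, so H_2 = 0.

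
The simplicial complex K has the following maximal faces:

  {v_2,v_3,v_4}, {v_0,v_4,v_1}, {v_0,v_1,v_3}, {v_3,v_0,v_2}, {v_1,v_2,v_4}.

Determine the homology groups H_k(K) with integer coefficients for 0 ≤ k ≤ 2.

Fix the vertex order v_0 < v_1 < v_2 < v_3 < v_4 and write every simplex with vertices in increasing order. Then dim K = 2 and the simplices of K are:

  0-simplices (5): [v_0], [v_1], [v_2], [v_3], [v_4]
  1-simplices (10): [v_0,v_1], [v_0,v_2], [v_0,v_3], [v_0,v_4], [v_1,v_2], [v_1,v_3], [v_1,v_4], [v_2,v_3], [v_2,v_4], [v_3,v_4]
  2-simplices (5): [v_0,v_1,v_3], [v_0,v_1,v_4], [v_0,v_2,v_3], [v_1,v_2,v_4], [v_2,v_3,v_4]

giving chain groups C_0 ≅ Z^5, C_1 ≅ Z^10, C_2 ≅ Z^5.

The boundary map ∂_1: C_1 → C_0 maps an edge to its endpoints' difference, ∂[p,q] = q − p. For instance
  ∂[v_0,v_2] = [v_2] − [v_0].
This gives a 5×10 integer matrix of rank 4; reducing to Smith normal form yields diagonal entries (1,1,1,1).

∂_2: C_2 → C_1 acts by ∂[p,q,r] = [q,r] − [p,r] + [p,q]. For instance
  ∂[v_0,v_1,v_4] = [v_1,v_4] − [v_0,v_4] + [v_0,v_1],
  ∂[v_0,v_2,v_3] = [v_2,v_3] − [v_0,v_3] + [v_0,v_2].
The 10×5 boundary matrix has rank 5 and Smith normal form diag(1,1,1,1,1).

Now H_k = ker ∂_k / im ∂_{k+1}, so:

  H_0: rank C_0 − rank ∂_1 = 5 − 4 = 1, and the invariant factors of ∂_1 are all 1, so H_0 = Z.
  H_1: rank ker ∂_1 − rank ∂_2 = (10 − 4) − 5 = 1, and the invariant factors of ∂_2 are all 1, so H_1 = Z.
  H_2: rank ker ∂_2 − rank ∂_3 = (5 − 5) − 0 = 0, and there is no ∂_3, so H_2 = 0.

H_0 = Z,  H_1 = Z,  H_2 = 0.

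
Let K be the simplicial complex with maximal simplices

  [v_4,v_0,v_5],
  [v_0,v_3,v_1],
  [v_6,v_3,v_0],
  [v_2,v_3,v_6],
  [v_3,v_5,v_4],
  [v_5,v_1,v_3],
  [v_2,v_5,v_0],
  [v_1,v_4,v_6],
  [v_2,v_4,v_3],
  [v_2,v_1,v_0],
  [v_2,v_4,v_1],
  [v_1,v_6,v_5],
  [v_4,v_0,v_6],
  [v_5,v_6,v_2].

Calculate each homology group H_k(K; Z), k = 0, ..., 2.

H_0 ≅ Z,  H_1 ≅ Z^2,  H_2 ≅ Z.

Order the vertices as v_0 < v_1 < v_2 < v_3 < v_4 < v_5 < v_6. Listing each simplex with vertices in this order, K has dimension 2 with simplices:

  0-simplices (7): [v_0], [v_1], [v_2], [v_3], [v_4], [v_5], [v_6]
  1-simplices (21): (21 of them)
  2-simplices (14): (14 of them)

giving chain groups C_0 ≅ Z^7, C_1 ≅ Z^21, C_2 ≅ Z^14.

∂_1: C_1 → C_0 maps an edge to its endpoints' difference, ∂[p,q] = q − p.
As a 7×21 matrix over Z this has rank 6, with invariant factors (1,1,1,1,1,1).

Boundary ∂_2: C_2 → C_1 acts by ∂[p,q,r] = [q,r] − [p,r] + [p,q]. For instance
  ∂[v_0,v_4,v_5] = [v_4,v_5] − [v_0,v_5] + [v_0,v_4],
  ∂[v_0,v_4,v_6] = [v_4,v_6] − [v_0,v_6] + [v_0,v_4].
The 21×14 boundary matrix has rank 13 and Smith normal form diag(1,1,1,1,1,1,1,1,1,1,1,1,1).

Computing H_k = (kernel of ∂_k) / (image of ∂_{k+1}):

  H_0: rank C_0 − rank ∂_1 = 7 − 6 = 1, and the invariant factors of ∂_1 are all 1, so H_0 = Z.
  H_1: rank ker ∂_1 − rank ∂_2 = (21 − 6) − 13 = 2, and the invariant factors of ∂_2 are all 1, so H_1 = Z^2.
  H_2: rank ker ∂_2 − rank ∂_3 = (14 − 13) − 0 = 1, and there is no ∂_3, so H_2 = Z.

As a check, the Euler characteristic is 7 − 21 + 14 = 0, which agrees with 1 − 2 + 1 = 0.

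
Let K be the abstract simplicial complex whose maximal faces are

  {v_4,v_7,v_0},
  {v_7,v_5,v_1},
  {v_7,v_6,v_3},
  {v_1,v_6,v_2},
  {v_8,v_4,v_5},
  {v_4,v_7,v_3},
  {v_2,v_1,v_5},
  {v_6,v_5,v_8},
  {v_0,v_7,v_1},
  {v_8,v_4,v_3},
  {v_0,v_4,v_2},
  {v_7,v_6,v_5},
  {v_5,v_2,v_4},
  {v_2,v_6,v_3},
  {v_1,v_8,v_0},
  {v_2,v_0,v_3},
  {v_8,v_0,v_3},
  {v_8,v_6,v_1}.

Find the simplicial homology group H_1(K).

Order the vertices as v_0 < v_1 < v_2 < v_3 < v_4 < v_5 < v_6 < v_7 < v_8. Listing each simplex with vertices in this order, K has dimension 2 with simplices:

  0-simplices (9): [v_0], [v_1], [v_2], [v_3], [v_4], [v_5], [v_6], [v_7], [v_8]
  1-simplices (27): (27 of them)
  2-simplices (18): (18 of them)

so the chain groups are C_0 ≅ Z^9, C_1 ≅ Z^27, C_2 ≅ Z^18.

The boundary map ∂_1: C_1 → C_0 maps an edge to its endpoints' difference, ∂[p,q] = q − p.
The resulting 9×27 matrix has rank 8, and its Smith normal form has invariant factors (1,1,1,1,1,1,1,1).

The boundary map ∂_2: C_2 → C_1 acts by ∂[p,q,r] = [q,r] − [p,r] + [p,q]. For instance
  ∂[v_1,v_6,v_8] = [v_6,v_8] − [v_1,v_8] + [v_1,v_6],
  ∂[v_3,v_4,v_7] = [v_4,v_7] − [v_3,v_7] + [v_3,v_4].
As a 27×18 matrix over Z this has rank 18, with invariant factors (1,1,1,1,1,1,1,1,1,1,1,1,1,1,1,1,1,2).

Computing H_k = (kernel of ∂_k) / (image of ∂_{k+1}):

  H_1: rank ker ∂_1 − rank ∂_2 = (27 − 8) − 18 = 1, and ∂_2 has invariant factor 2 > 1, so H_1 = Z ⊕ Z/2.

(K is a triangulation of the Klein bottle.)

H_1 = Z ⊕ Z/2.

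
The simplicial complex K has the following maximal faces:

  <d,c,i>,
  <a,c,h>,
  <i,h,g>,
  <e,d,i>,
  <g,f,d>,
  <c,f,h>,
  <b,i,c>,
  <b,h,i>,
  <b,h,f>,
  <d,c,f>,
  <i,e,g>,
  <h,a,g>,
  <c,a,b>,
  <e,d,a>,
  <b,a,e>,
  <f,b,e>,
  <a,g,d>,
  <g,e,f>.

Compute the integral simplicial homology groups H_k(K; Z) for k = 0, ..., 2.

H_0 = Z,  H_1 = Z × Z/2,  H_2 = 0.

Order the vertices as a < b < c < d < e < f < g < h < i. Listing each simplex with vertices in this order, K has dimension 2 with simplices:

  0-simplices (9): a, b, c, d, e, f, g, h, i
  1-simplices (27): ab, ac, ad, ae, ag, ah, bc, be, bf, bh, bi, cd, cf, ch, ci, de, df, dg, di, ef, eg, ei, fg, fh, gh, gi, hi
  2-simplices (18): abc, abe, ach, ade, adg, agh, bci, bef, bfh, bhi, cdf, cdi, cfh, dei, dfg, efg, egi, ghi

so the chain groups are C_0 ≅ Z^9, C_1 ≅ Z^27, C_2 ≅ Z^18.

Boundary ∂_1: C_1 → C_0 maps an edge to its endpoints' difference, ∂[p,q] = q − p.
The 9×27 boundary matrix has rank 8 and Smith normal form diag(1,1,1,1,1,1,1,1).

The boundary map ∂_2: C_2 → C_1 sends each 2-simplex [p,q,r] to [q,r] − [p,r] + [p,q]. For instance
  ∂bci = ci − bi + bc,
  ∂efg = fg − eg + ef.
As a 27×18 matrix over Z this has rank 18, with invariant factors (1,1,1,1,1,1,1,1,1,1,1,1,1,1,1,1,1,2).

Reading off H_k = ker ∂_k / im ∂_{k+1}:

  H_0: rank C_0 − rank ∂_1 = 9 − 8 = 1, and the invariant factors of ∂_1 are all 1, so H_0 ≅ Z.
  H_1: rank ker ∂_1 − rank ∂_2 = (27 − 8) − 18 = 1, and ∂_2 has invariant factor 2 > 1, so H_1 ≅ Z × Z/2.
  H_2: rank ker ∂_2 − rank ∂_3 = (18 − 18) − 0 = 0, and there is no ∂_3, so H_2 ≅ 0.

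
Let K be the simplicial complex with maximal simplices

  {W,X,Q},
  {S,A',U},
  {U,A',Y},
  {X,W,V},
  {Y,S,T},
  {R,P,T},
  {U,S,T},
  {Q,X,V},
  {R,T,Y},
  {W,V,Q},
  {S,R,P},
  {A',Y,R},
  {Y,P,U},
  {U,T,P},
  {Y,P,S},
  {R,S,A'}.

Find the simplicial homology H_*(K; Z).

H_0 ≅ Z^2,  H_1 ≅ Z/2,  H_2 ≅ Z.

Order the vertices as P < Q < R < S < T < U < V < W < X < Y < A'. Listing each simplex with vertices in this order, K has dimension 2 with simplices:

  0-simplices (11): [P], [Q], [R], [S], [T], [U], [V], [W], [X], [Y], [A']
  1-simplices (24): (24 of them)
  2-simplices (16): [P,R,S], [P,R,T], [P,S,Y], [P,T,U], [P,U,Y], [Q,V,W], [Q,V,X], [Q,W,X], [R,S,A'], [R,T,Y], [R,Y,A'], [S,T,U], [S,T,Y], [S,U,A'], [U,Y,A'], [V,W,X]

Hence C_0 ≅ Z^11, C_1 ≅ Z^24, C_2 ≅ Z^16.

The boundary map ∂_1: C_1 → C_0 maps an edge to its endpoints' difference, ∂[p,q] = q − p. For instance
  ∂[V,W] = [W] − [V].
The 11×24 boundary matrix has rank 9 and Smith normal form diag(1,1,1,1,1,1,1,1,1).

The boundary map ∂_2: C_2 → C_1 sends each 2-simplex [p,q,r] to [q,r] − [p,r] + [p,q]. For instance
  ∂[Q,V,W] = [V,W] − [Q,W] + [Q,V],
  ∂[S,U,A'] = [U,A'] − [S,A'] + [S,U].
As a 24×16 matrix over Z this has rank 15, with invariant factors (1,1,1,1,1,1,1,1,1,1,1,1,1,1,2).

Reading off H_k = ker ∂_k / im ∂_{k+1}:

  H_0: rank C_0 − rank ∂_1 = 11 − 9 = 2, and the invariant factors of ∂_1 are all 1, so H_0 ≅ Z^2.
  H_1: rank ker ∂_1 − rank ∂_2 = (24 − 9) − 15 = 0, and ∂_2 has invariant factor 2 > 1, so H_1 ≅ Z/2.
  H_2: rank ker ∂_2 − rank ∂_3 = (16 − 15) − 0 = 1, and there is no ∂_3, so H_2 ≅ Z.

(K is a triangulation of the disjoint union of the 2-sphere S^2 and the real projective plane RP^2.)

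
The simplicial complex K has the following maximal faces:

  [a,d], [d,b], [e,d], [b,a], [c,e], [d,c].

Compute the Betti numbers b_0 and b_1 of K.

We work with the vertex ordering a < b < c < d < e. The simplices of K, each written with vertices in increasing order, are:

  0-simplices (5): a, b, c, d, e
  1-simplices (6): ab, ad, bd, cd, ce, de

so the chain groups are C_0 ≅ Z^5, C_1 ≅ Z^6.

The boundary map ∂_1: C_1 → C_0 maps an edge to its endpoints' difference, ∂[p,q] = q − p.
This gives a 5×6 integer matrix of rank 4; reducing to Smith normal form yields diagonal entries (1,1,1,1).

Computing H_k = (kernel of ∂_k) / (image of ∂_{k+1}):

  H_0: rank C_0 − rank ∂_1 = 5 − 4 = 1, and the invariant factors of ∂_1 are all 1, so H_0 ≅ Z.
  H_1: rank ker ∂_1 − rank ∂_2 = (6 − 4) − 0 = 2, and there is no ∂_2, so H_1 ≅ Z^2.

Hence the Betti numbers are b_0 = 1, b_1 = 2.

b_0 = 1, b_1 = 2.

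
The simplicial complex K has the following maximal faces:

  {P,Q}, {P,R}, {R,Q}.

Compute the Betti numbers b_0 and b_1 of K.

b_0 = 1, b_1 = 1.

K has 3 vertices, 3 edges.
rank ∂_0 = 0, rank ∂_1 = 2 ⇒ b_0 = 3 − 0 − 2 = 1; all invariant factors of ∂_1 are 1 so no torsion. So H_0 = Z.
rank ∂_1 = 2, rank ∂_2 = 0 ⇒ b_1 = 3 − 2 − 0 = 1. So H_1 = Z.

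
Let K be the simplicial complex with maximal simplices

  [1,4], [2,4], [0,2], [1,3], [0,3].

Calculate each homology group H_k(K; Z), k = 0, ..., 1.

H_0 ≅ Z,  H_1 ≅ Z.

Take the total order 0 < 1 < 2 < 3 < 4 on the vertex set. Then K (dimension 1) consists of the simplices:

  0-simplices (5): [0], [1], [2], [3], [4]
  1-simplices (5): [0,2], [0,3], [1,3], [1,4], [2,4]

so the chain groups are C_0 ≅ Z^5, C_1 ≅ Z^5.

The boundary map ∂_1: C_1 → C_0 sends each edge [p,q] (with p < q) to q − p.
This gives a 5×5 integer matrix of rank 4; reducing to Smith normal form yields diagonal entries (1,1,1,1).

Computing H_k = (kernel of ∂_k) / (image of ∂_{k+1}):

  H_0: rank C_0 − rank ∂_1 = 5 − 4 = 1, and the invariant factors of ∂_1 are all 1, so H_0 ≅ Z.
  H_1: rank ker ∂_1 − rank ∂_2 = (5 − 4) − 0 = 1, and there is no ∂_2, so H_1 ≅ Z.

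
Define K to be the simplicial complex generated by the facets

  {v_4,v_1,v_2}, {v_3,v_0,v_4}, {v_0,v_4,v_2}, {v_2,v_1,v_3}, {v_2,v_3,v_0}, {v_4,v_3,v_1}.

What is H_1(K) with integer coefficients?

We work with the vertex ordering v_0 < v_1 < v_2 < v_3 < v_4. The simplices of K, each written with vertices in increasing order, are:

  0-simplices (5): [v_0], [v_1], [v_2], [v_3], [v_4]
  1-simplices (9): [v_0,v_2], [v_0,v_3], [v_0,v_4], [v_1,v_2], [v_1,v_3], [v_1,v_4], [v_2,v_3], [v_2,v_4], [v_3,v_4]
  2-simplices (6): [v_0,v_2,v_3], [v_0,v_2,v_4], [v_0,v_3,v_4], [v_1,v_2,v_3], [v_1,v_2,v_4], [v_1,v_3,v_4]

so the chain groups are C_0 ≅ Z^5, C_1 ≅ Z^9, C_2 ≅ Z^6.

Boundary ∂_1: C_1 → C_0 is given by ∂[p,q] = [q] − [p].
This gives a 5×9 integer matrix of rank 4; reducing to Smith normal form yields diagonal entries (1,1,1,1).

Boundary ∂_2: C_2 → C_1 sends each 2-simplex [p,q,r] to [q,r] − [p,r] + [p,q]. For instance
  ∂[v_0,v_3,v_4] = [v_3,v_4] − [v_0,v_4] + [v_0,v_3],
  ∂[v_0,v_2,v_4] = [v_2,v_4] − [v_0,v_4] + [v_0,v_2].
As a 9×6 matrix over Z this has rank 5, with invariant factors (1,1,1,1,1).

Now H_k = ker ∂_k / im ∂_{k+1}, so:

  H_1: rank ker ∂_1 − rank ∂_2 = (9 − 4) − 5 = 0, and the invariant factors of ∂_2 are all 1, so H_1 ≅ 0.

H_1 ≅ 0.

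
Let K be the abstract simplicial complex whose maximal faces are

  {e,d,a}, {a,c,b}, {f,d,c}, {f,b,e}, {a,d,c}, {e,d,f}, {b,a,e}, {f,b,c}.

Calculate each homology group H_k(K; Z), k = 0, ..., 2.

Fix the vertex order a < b < c < d < e < f and write every simplex with vertices in increasing order. Then dim K = 2 and the simplices of K are:

  0-simplices (6): a, b, c, d, e, f
  1-simplices (12): ab, ac, ad, ae, bc, be, bf, cd, cf, de, df, ef
  2-simplices (8): abc, abe, acd, ade, bcf, bef, cdf, def

so the chain groups are C_0 ≅ Z^6, C_1 ≅ Z^12, C_2 ≅ Z^8.

The boundary map ∂_1: C_1 → C_0 maps an edge to its endpoints' difference, ∂[p,q] = q − p.
As a 6×12 matrix over Z this has rank 5, with invariant factors (1,1,1,1,1).

The boundary map ∂_2: C_2 → C_1 maps a triangle to the signed sum of its edges. For instance
  ∂cdf = df − cf + cd,
  ∂acd = cd − ad + ac.
This gives a 12×8 integer matrix of rank 7; reducing to Smith normal form yields diagonal entries (1,1,1,1,1,1,1).

Reading off H_k = ker ∂_k / im ∂_{k+1}:

  H_0: rank C_0 − rank ∂_1 = 6 − 5 = 1, and the invariant factors of ∂_1 are all 1, so H_0 = Z.
  H_1: rank ker ∂_1 − rank ∂_2 = (12 − 5) − 7 = 0, and the invariant factors of ∂_2 are all 1, so H_1 = 0.
  H_2: rank ker ∂_2 − rank ∂_3 = (8 − 7) − 0 = 1, and there is no ∂_3, so H_2 = Z.

(K is a triangulation of the 2-sphere S^2.)

H_0 = Z,  H_1 = 0,  H_2 = Z.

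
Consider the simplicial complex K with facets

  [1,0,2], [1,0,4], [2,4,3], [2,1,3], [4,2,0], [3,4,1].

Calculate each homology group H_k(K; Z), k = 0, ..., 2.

K has 5 vertices, 9 edges, 6 triangles.
rank ∂_0 = 0, rank ∂_1 = 4 ⇒ b_0 = 5 − 0 − 4 = 1; all invariant factors of ∂_1 are 1 so no torsion. So H_0 = Z.
rank ∂_1 = 4, rank ∂_2 = 5 ⇒ b_1 = 9 − 4 − 5 = 0; all invariant factors of ∂_2 are 1 so no torsion. So H_1 = 0.
rank ∂_2 = 5, rank ∂_3 = 0 ⇒ b_2 = 6 − 5 − 0 = 1. So H_2 = Z.

H_0 ≅ Z,  H_1 = 0,  H_2 ≅ Z.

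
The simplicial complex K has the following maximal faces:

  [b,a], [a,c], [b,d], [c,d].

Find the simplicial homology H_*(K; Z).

We work with the vertex ordering a < b < c < d. The simplices of K, each written with vertices in increasing order, are:

  0-simplices (4): a, b, c, d
  1-simplices (4): ab, ac, bd, cd

giving chain groups C_0 ≅ Z^4, C_1 ≅ Z^4.

∂_1: C_1 → C_0 is given by ∂[p,q] = [q] − [p].
This gives a 4×4 integer matrix of rank 3; reducing to Smith normal form yields diagonal entries (1,1,1).

From H_k ≅ ker(∂_k) / im(∂_{k+1}) we obtain:

  H_0: rank C_0 − rank ∂_1 = 4 − 3 = 1, and the invariant factors of ∂_1 are all 1, so H_0 ≅ Z.
  H_1: rank ker ∂_1 − rank ∂_2 = (4 − 3) − 0 = 1, and there is no ∂_2, so H_1 ≅ Z.

H_0 = Z,  H_1 = Z.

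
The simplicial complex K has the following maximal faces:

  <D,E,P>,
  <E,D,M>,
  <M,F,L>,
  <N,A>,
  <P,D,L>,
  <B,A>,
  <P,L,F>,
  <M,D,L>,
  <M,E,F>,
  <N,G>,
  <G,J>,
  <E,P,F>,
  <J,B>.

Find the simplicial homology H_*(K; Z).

H_0 ≅ Z^2,  H_1 ≅ Z,  H_2 ≅ Z.

Take the total order A < B < D < E < F < G < J < L < M < N < P on the vertex set. Then K (dimension 2) consists of the simplices:

  0-simplices (11): A, B, D, E, F, G, J, L, M, N, P
  1-simplices (17): AB, AN, BJ, DE, DL, DM, DP, EF, EM, EP, FL, FM, FP, GJ, GN, LM, LP
  2-simplices (8): DEM, DEP, DLM, DLP, EFM, EFP, FLM, FLP

Hence C_0 ≅ Z^11, C_1 ≅ Z^17, C_2 ≅ Z^8.

∂_1: C_1 → C_0 sends each edge [p,q] (with p < q) to q − p.
The 11×17 boundary matrix has rank 9 and Smith normal form diag(1,1,1,1,1,1,1,1,1).

The boundary map ∂_2: C_2 → C_1 sends each 2-simplex [p,q,r] to [q,r] − [p,r] + [p,q]. For instance
  ∂DLM = LM − DM + DL,
  ∂DLP = LP − DP + DL.
This gives a 17×8 integer matrix of rank 7; reducing to Smith normal form yields diagonal entries (1,1,1,1,1,1,1).

Computing H_k = (kernel of ∂_k) / (image of ∂_{k+1}):

  H_0: rank C_0 − rank ∂_1 = 11 − 9 = 2, and the invariant factors of ∂_1 are all 1, so H_0 ≅ Z^2.
  H_1: rank ker ∂_1 − rank ∂_2 = (17 − 9) − 7 = 1, and the invariant factors of ∂_2 are all 1, so H_1 ≅ Z.
  H_2: rank ker ∂_2 − rank ∂_3 = (8 − 7) − 0 = 1, and there is no ∂_3, so H_2 ≅ Z.

(K is a triangulation of the disjoint union of the 2-sphere S^2 and the circle S^1.)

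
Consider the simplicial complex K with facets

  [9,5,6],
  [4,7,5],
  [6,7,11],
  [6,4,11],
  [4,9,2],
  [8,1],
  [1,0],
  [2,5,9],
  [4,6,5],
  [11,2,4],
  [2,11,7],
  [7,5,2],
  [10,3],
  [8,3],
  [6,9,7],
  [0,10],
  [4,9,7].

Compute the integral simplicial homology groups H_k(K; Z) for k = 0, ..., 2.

Order the vertices as 0 < 1 < 2 < 3 < 4 < 5 < 6 < 7 < 8 < 9 < 10 < 11. Listing each simplex with vertices in this order, K has dimension 2 with simplices:

  0-simplices (12): [0], [1], [2], [3], [4], [5], [6], [7], [8], [9], [10], [11]
  1-simplices (23): (23 of them)
  2-simplices (12): [2,4,9], [2,4,11], [2,5,7], [2,5,9], [2,7,11], [4,5,6], [4,5,7], [4,6,11], [4,7,9], [5,6,9], [6,7,9], [6,7,11]

so the chain groups are C_0 ≅ Z^12, C_1 ≅ Z^23, C_2 ≅ Z^12.

The boundary map ∂_1: C_1 → C_0 maps an edge to its endpoints' difference, ∂[p,q] = q − p.
The resulting 12×23 matrix has rank 10, and its Smith normal form has invariant factors (1,1,1,1,1,1,1,1,1,1).

∂_2: C_2 → C_1 maps a triangle to the signed sum of its edges. For instance
  ∂[6,7,11] = [7,11] − [6,11] + [6,7],
  ∂[2,4,11] = [4,11] − [2,11] + [2,4].
As a 23×12 matrix over Z this has rank 12, with invariant factors (1,1,1,1,1,1,1,1,1,1,1,2).

Reading off H_k = ker ∂_k / im ∂_{k+1}:

  H_0: rank C_0 − rank ∂_1 = 12 − 10 = 2, and the invariant factors of ∂_1 are all 1, so H_0 ≅ Z^2.
  H_1: rank ker ∂_1 − rank ∂_2 = (23 − 10) − 12 = 1, and ∂_2 has invariant factor 2 > 1, so H_1 ≅ Z ⊕ Z_2.
  H_2: rank ker ∂_2 − rank ∂_3 = (12 − 12) − 0 = 0, and there is no ∂_3, so H_2 ≅ 0.

(K is a triangulation of the disjoint union of the real projective plane RP^2 and the circle S^1.)

H_0 ≅ Z^2,  H_1 ≅ Z ⊕ Z_2,  H_2 = 0.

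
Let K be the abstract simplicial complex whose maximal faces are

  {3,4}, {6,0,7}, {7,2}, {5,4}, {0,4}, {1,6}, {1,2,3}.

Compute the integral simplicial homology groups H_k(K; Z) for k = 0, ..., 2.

H_0 ≅ Z,  H_1 ≅ Z^2,  H_2 = 0.

We work with the vertex ordering 0 < 1 < 2 < 3 < 4 < 5 < 6 < 7. The simplices of K, each written with vertices in increasing order, are:

  0-simplices (8): [0], [1], [2], [3], [4], [5], [6], [7]
  1-simplices (11): [0,4], [0,6], [0,7], [1,2], [1,3], [1,6], [2,3], [2,7], [3,4], [4,5], [6,7]
  2-simplices (2): [0,6,7], [1,2,3]

Hence C_0 ≅ Z^8, C_1 ≅ Z^11, C_2 ≅ Z^2.

Boundary ∂_1: C_1 → C_0 sends each edge [p,q] (with p < q) to q − p. For instance
  ∂[0,4] = [4] − [0].
As a 8×11 matrix over Z this has rank 7, with invariant factors (1,1,1,1,1,1,1).

Boundary ∂_2: C_2 → C_1 acts by ∂[p,q,r] = [q,r] − [p,r] + [p,q]. For instance
  ∂[1,2,3] = [2,3] − [1,3] + [1,2],
  ∂[0,6,7] = [6,7] − [0,7] + [0,6].
This gives a 11×2 integer matrix of rank 2; reducing to Smith normal form yields diagonal entries (1,1).

Now H_k = ker ∂_k / im ∂_{k+1}, so:

  H_0: rank C_0 − rank ∂_1 = 8 − 7 = 1, and the invariant factors of ∂_1 are all 1, so H_0 = Z.
  H_1: rank ker ∂_1 − rank ∂_2 = (11 − 7) − 2 = 2, and the invariant factors of ∂_2 are all 1, so H_1 = Z^2.
  H_2: rank ker ∂_2 − rank ∂_3 = (2 − 2) − 0 = 0, and there is no ∂_3, so H_2 = 0.

As a check, the Euler characteristic is 8 − 11 + 2 = -1, which agrees with 1 − 2 + 0 = -1.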